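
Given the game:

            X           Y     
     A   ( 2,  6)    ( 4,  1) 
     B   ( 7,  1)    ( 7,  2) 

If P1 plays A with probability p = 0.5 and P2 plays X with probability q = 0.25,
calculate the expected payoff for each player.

E[P1] = 5.25, E[P2] = 2.0

Work:
E[P1] = p·q·π₁(A,X) + p·(1-q)·π₁(A,Y) + (1-p)·q·π₁(B,X) + (1-p)·(1-q)·π₁(B,Y)
= 0.5·0.25·2 + 0.5·0.75·4 + 0.5·0.25·7 + 0.5·0.75·7
= 5.25

E[P2] = 2.0 (similar calculation)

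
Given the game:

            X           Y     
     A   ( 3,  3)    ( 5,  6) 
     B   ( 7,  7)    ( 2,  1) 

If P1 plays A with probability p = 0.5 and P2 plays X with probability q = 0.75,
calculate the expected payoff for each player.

E[P1] = 4.625, E[P2] = 4.625

Work:
E[P1] = p·q·π₁(A,X) + p·(1-q)·π₁(A,Y) + (1-p)·q·π₁(B,X) + (1-p)·(1-q)·π₁(B,Y)
= 0.5·0.75·3 + 0.5·0.25·5 + 0.5·0.75·7 + 0.5·0.25·2
= 4.625

E[P2] = 4.625 (similar calculation)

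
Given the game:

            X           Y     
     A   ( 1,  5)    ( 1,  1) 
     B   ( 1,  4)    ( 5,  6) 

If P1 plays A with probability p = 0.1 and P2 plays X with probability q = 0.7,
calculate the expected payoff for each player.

E[P1] = 2.08, E[P2] = 4.52

Work:
E[P1] = p·q·π₁(A,X) + p·(1-q)·π₁(A,Y) + (1-p)·q·π₁(B,X) + (1-p)·(1-q)·π₁(B,Y)
= 0.1·0.7·1 + 0.1·0.3·1 + 0.9·0.7·1 + 0.9·0.3·5
= 2.08

E[P2] = 4.52 (similar calculation)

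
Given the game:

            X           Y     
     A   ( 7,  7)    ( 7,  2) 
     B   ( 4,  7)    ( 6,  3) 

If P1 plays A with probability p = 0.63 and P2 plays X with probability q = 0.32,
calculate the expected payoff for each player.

E[P1] = 6.3932, E[P2] = 3.8516

Work:
E[P1] = p·q·π₁(A,X) + p·(1-q)·π₁(A,Y) + (1-p)·q·π₁(B,X) + (1-p)·(1-q)·π₁(B,Y)
= 0.63·0.32·7 + 0.63·0.68·7 + 0.37·0.32·4 + 0.37·0.68·6
= 6.3932

E[P2] = 3.8516 (similar calculation)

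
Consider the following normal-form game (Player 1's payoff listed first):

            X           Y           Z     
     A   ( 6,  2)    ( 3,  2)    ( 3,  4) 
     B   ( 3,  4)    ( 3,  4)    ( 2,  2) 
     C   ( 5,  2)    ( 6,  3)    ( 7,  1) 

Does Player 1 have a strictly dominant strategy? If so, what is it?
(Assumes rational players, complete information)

No strictly dominant strategy exists for Player 1

Work:
A strategy strictly dominates another if it gives a strictly higher payoff against every opponent action. Compare each pair of P1's strategies column-by-column:
  A vs B: [6 vs 3, 3 vs 3, 3 vs 2] → A does not strictly dominate B (column Y: 3 ≤ 3)
  A vs C: [6 vs 5, 3 vs 6, 3 vs 7] → A does not strictly dominate C (column Y: 3 ≤ 6)
  B vs A: [3 vs 6, 3 vs 3, 2 vs 3] → B does not strictly dominate A (column X: 3 ≤ 6)
  B vs C: [3 vs 5, 3 vs 6, 2 vs 7] → B does not strictly dominate C (column X: 3 ≤ 5)
  C vs A: [5 vs 6, 6 vs 3, 7 vs 3] → C does not strictly dominate A (column X: 5 ≤ 6)
  C vs B: [5 vs 3, 6 vs 3, 7 vs 2] → C strictly dominates B
No single strategy strictly dominates all others → no strictly dominant strategy.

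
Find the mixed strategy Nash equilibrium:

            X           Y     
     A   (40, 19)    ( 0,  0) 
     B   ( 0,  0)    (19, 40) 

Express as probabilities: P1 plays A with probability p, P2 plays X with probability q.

p = 0.678, q = 0.322

Work:
Find probabilities that make opponent indifferent:
P2 chooses q to make P1 indifferent between A and B
P1 chooses p to make P2 indifferent between X and Y
Mixed NE: P1 plays (A: 0.678, B: 0.322), P2 plays (X: 0.322, Y: 0.678)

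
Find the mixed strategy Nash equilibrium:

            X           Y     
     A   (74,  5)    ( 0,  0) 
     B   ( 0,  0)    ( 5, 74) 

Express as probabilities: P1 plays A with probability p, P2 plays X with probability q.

p = 0.9367, q = 0.0633

Work:
Find probabilities that make opponent indifferent:
P2 chooses q to make P1 indifferent between A and B
P1 chooses p to make P2 indifferent between X and Y
Mixed NE: P1 plays (A: 0.9367, B: 0.0633), P2 plays (X: 0.0633, Y: 0.9367)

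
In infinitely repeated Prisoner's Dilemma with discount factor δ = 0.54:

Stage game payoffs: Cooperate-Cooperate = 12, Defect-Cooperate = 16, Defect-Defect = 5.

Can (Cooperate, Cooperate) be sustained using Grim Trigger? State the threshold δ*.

δ* = 0.3636; since δ = 0.54 ≥ 0.3636, cooperation can be sustained

Work:
For Grim Trigger:
Cooperate forever: 12/(1-δ)
Defect then punished: 16 + 5·δ/(1-δ)
Need: 12/(1-δ) ≥ 16 + 5·δ/(1-δ)
Solving: δ ≥ (T-R)/(T-P) = (16-12)/(16-5) = 0.3636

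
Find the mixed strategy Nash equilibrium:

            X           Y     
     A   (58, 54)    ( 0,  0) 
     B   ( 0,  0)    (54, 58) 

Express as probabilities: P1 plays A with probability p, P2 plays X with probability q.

p = 0.5179, q = 0.4821

Work:
Find probabilities that make opponent indifferent:
P2 chooses q to make P1 indifferent between A and B
P1 chooses p to make P2 indifferent between X and Y
Mixed NE: P1 plays (A: 0.5179, B: 0.4821), P2 plays (X: 0.4821, Y: 0.5179)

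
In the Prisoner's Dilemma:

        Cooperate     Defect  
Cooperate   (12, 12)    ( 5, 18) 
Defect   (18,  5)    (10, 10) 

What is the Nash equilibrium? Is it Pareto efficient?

(Defect, Defect) is NE; not Pareto efficient

Work:
Defect dominates Cooperate for both players:
If P2 cooperates: Defect (18) > Cooperate (12)
If P2 defects: Defect (10) > Cooperate (5)
NE: (Defect, Defect) with payoff (10, 10)
But (Cooperate, Cooperate) = (12, 12) Pareto dominates (10, 10)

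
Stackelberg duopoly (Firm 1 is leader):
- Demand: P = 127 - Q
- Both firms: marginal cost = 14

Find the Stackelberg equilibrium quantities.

q₁* (leader) = 56.5, q₂* (follower) = 28.25

Work:
Follower's reaction: q₂ = (a - c - q₁)/2
Leader substitutes: π₁ = q₁·(a - q₁ - (a-c-q₁)/2 - c)
FOC: q₁* = (127 - 14)/2 = 56.50
Then: q₂* = (127 - 14 - 56.5)/2 = 28.25
Leader has first-mover advantage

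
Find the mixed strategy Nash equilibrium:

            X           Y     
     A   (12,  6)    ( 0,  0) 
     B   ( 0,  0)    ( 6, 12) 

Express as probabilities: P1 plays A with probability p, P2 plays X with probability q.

p = 0.6667, q = 0.3333

Work:
Find probabilities that make opponent indifferent:
P2 chooses q to make P1 indifferent between A and B
P1 chooses p to make P2 indifferent between X and Y
Mixed NE: P1 plays (A: 0.6667, B: 0.3333), P2 plays (X: 0.3333, Y: 0.6667)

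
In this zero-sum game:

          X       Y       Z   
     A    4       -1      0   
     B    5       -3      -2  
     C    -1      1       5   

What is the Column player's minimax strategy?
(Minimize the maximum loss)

Column should play Y, value = 1

Work:
Column player minimizes Row's maximum payoff:
Column X: max payoff to Row = 5
Column Y: max payoff to Row = 1
Column Z: max payoff to Row = 5
Minimum is 1, achieved by column Y.
Minimax strategy: Y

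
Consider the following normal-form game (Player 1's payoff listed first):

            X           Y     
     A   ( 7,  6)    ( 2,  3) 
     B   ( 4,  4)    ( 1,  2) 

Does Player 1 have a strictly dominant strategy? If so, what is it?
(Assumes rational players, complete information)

Yes, Player 1's strictly dominant strategy is A

Work:
A strategy strictly dominates another if it gives a strictly higher payoff against every opponent action. Compare each pair of P1's strategies column-by-column:
  A vs B: [7 vs 4, 2 vs 1] → A strictly dominates B
  B vs A: [4 vs 7, 1 vs 2] → B does not strictly dominate A (column X: 4 ≤ 7)
A strictly dominates every other strategy → strictly dominant.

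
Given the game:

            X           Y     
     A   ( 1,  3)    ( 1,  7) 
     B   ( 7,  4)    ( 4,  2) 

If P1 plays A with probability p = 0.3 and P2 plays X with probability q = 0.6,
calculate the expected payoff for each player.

E[P1] = 4.36, E[P2] = 3.62

Work:
E[P1] = p·q·π₁(A,X) + p·(1-q)·π₁(A,Y) + (1-p)·q·π₁(B,X) + (1-p)·(1-q)·π₁(B,Y)
= 0.3·0.6·1 + 0.3·0.4·1 + 0.7·0.6·7 + 0.7·0.4·4
= 4.36

E[P2] = 3.62 (similar calculation)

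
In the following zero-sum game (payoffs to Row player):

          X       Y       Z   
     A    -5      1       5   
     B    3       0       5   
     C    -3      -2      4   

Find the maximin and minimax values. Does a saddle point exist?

Maximin = 0, Minimax = 1, Saddle: False

Work:
Row minimums: [-5, 0, -3] → maximin = 0
Column maximums: [3, 1, 5] → minimax = 1
No saddle point (maximin ≠ minimax). Mixed strategy needed.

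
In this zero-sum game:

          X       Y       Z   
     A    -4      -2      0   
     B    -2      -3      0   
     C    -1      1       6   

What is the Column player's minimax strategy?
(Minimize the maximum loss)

Column should play X, value = -1

Work:
Column player minimizes Row's maximum payoff:
Column X: max payoff to Row = -1
Column Y: max payoff to Row = 1
Column Z: max payoff to Row = 6
Minimum is -1, achieved by column X.
Minimax strategy: X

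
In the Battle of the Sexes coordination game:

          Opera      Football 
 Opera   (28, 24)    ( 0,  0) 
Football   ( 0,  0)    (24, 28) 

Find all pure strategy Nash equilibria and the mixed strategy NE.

Pure NE: (Opera, Opera) and (Football, Football); Mixed NE: p = 0.5385, q = 0.4615

Work:
Check pure NE:
(Opera, Opera): (28, 24) - no unilateral deviation beneficial
(Football, Football): (24, 28) - no unilateral deviation beneficial
Mixed NE: P1 plays Opera with p = 0.5385, P2 plays Opera with q = 0.4615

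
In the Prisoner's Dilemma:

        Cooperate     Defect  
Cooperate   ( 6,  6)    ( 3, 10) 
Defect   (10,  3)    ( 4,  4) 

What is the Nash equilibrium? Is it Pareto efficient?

(Defect, Defect) is NE; not Pareto efficient

Work:
Defect dominates Cooperate for both players:
If P2 cooperates: Defect (10) > Cooperate (6)
If P2 defects: Defect (4) > Cooperate (3)
NE: (Defect, Defect) with payoff (4, 4)
But (Cooperate, Cooperate) = (6, 6) Pareto dominates (4, 4)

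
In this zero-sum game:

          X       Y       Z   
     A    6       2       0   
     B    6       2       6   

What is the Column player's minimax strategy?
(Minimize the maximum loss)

Column should play Y, value = 2

Work:
Column player minimizes Row's maximum payoff:
Column X: max payoff to Row = 6
Column Y: max payoff to Row = 2
Column Z: max payoff to Row = 6
Minimum is 2, achieved by column Y.
Minimax strategy: Y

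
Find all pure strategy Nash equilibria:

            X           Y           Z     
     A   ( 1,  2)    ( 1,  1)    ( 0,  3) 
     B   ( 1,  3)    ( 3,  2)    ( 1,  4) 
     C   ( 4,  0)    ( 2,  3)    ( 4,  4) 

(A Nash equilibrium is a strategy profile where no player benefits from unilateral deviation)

Nash equilibrium: (C, Z)

Work:
Best responses:
  P1 vs X: payoffs [1, 1, 4] → best response C (payoff 4)
  P1 vs Y: payoffs [1, 3, 2] → best response B (payoff 3)
  P1 vs Z: payoffs [0, 1, 4] → best response C (payoff 4)
  P2 vs A: payoffs [2, 1, 3] → best response Z (payoff 3)
  P2 vs B: payoffs [3, 2, 4] → best response Z (payoff 4)
  P2 vs C: payoffs [0, 3, 4] → best response Z (payoff 4)
Mutual best responses: (C,Z) → Nash equilibria.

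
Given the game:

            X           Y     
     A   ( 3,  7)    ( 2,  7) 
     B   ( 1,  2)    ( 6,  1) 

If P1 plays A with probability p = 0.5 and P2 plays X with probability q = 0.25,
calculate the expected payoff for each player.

E[P1] = 3.5, E[P2] = 4.125

Work:
E[P1] = p·q·π₁(A,X) + p·(1-q)·π₁(A,Y) + (1-p)·q·π₁(B,X) + (1-p)·(1-q)·π₁(B,Y)
= 0.5·0.25·3 + 0.5·0.75·2 + 0.5·0.25·1 + 0.5·0.75·6
= 3.5

E[P2] = 4.125 (similar calculation)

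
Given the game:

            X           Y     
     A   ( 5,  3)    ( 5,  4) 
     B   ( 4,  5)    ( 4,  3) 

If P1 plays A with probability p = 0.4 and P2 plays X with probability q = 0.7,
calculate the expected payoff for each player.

E[P1] = 4.4, E[P2] = 3.96

Work:
E[P1] = p·q·π₁(A,X) + p·(1-q)·π₁(A,Y) + (1-p)·q·π₁(B,X) + (1-p)·(1-q)·π₁(B,Y)
= 0.4·0.7·5 + 0.4·0.3·5 + 0.6·0.7·4 + 0.6·0.3·4
= 4.4

E[P2] = 3.96 (similar calculation)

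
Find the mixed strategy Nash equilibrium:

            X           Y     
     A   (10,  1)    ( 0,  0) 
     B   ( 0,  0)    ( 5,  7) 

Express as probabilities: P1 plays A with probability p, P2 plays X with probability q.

p = 0.875, q = 0.3333

Work:
Find probabilities that make opponent indifferent:
P2 chooses q to make P1 indifferent between A and B
P1 chooses p to make P2 indifferent between X and Y
Mixed NE: P1 plays (A: 0.875, B: 0.125), P2 plays (X: 0.3333, Y: 0.6667)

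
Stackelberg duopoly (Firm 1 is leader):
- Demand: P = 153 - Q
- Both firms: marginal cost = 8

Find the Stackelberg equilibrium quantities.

q₁* (leader) = 72.5, q₂* (follower) = 36.25

Work:
Follower's reaction: q₂ = (a - c - q₁)/2
Leader substitutes: π₁ = q₁·(a - q₁ - (a-c-q₁)/2 - c)
FOC: q₁* = (153 - 8)/2 = 72.50
Then: q₂* = (153 - 8 - 72.5)/2 = 36.25
Leader has first-mover advantage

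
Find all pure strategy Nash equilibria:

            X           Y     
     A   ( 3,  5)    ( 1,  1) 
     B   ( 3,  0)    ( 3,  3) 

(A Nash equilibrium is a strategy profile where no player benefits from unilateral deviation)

Nash equilibrium: (A, X), (B, Y)

Work:
Best responses:
  P1 vs X: payoffs [3, 3] → best response A/B (payoff 3)
  P1 vs Y: payoffs [1, 3] → best response B (payoff 3)
  P2 vs A: payoffs [5, 1] → best response X (payoff 5)
  P2 vs B: payoffs [0, 3] → best response Y (payoff 3)
Mutual best responses: (A,X), (B,Y) → Nash equilibria.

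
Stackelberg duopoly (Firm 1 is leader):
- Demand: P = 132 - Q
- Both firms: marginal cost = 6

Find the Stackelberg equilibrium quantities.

q₁* (leader) = 63.0, q₂* (follower) = 31.5

Work:
Follower's reaction: q₂ = (a - c - q₁)/2
Leader substitutes: π₁ = q₁·(a - q₁ - (a-c-q₁)/2 - c)
FOC: q₁* = (132 - 6)/2 = 63.00
Then: q₂* = (132 - 6 - 63.0)/2 = 31.50
Leader has first-mover advantage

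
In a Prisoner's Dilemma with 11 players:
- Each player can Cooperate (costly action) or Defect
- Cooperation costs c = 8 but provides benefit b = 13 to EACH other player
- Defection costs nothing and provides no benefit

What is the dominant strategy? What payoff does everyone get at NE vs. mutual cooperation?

Dominant: Defect; NE payoff = 0; Coop payoff = 122

Work:
Defect dominates (saves cost c = 8, benefit to others is external)
NE: All defect → everyone gets 0
If all cooperate: each receives (10)×13 - 8 = 122
Social dilemma: 122 > 0 but NE gives 0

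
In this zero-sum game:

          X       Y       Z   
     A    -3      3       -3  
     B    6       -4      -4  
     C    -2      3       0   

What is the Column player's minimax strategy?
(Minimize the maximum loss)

Column should play Z, value = 0

Work:
Column player minimizes Row's maximum payoff:
Column X: max payoff to Row = 6
Column Y: max payoff to Row = 3
Column Z: max payoff to Row = 0
Minimum is 0, achieved by column Z.
Minimax strategy: Z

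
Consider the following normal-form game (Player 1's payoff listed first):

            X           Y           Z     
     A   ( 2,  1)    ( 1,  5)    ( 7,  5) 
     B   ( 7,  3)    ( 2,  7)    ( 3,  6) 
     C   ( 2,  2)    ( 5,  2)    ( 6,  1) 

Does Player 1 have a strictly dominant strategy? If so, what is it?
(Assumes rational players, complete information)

No strictly dominant strategy exists for Player 1

Work:
A strategy strictly dominates another if it gives a strictly higher payoff against every opponent action. Compare each pair of P1's strategies column-by-column:
  A vs B: [2 vs 7, 1 vs 2, 7 vs 3] → A does not strictly dominate B (column X: 2 ≤ 7)
  A vs C: [2 vs 2, 1 vs 5, 7 vs 6] → A does not strictly dominate C (column X: 2 ≤ 2)
  B vs A: [7 vs 2, 2 vs 1, 3 vs 7] → B does not strictly dominate A (column Z: 3 ≤ 7)
  B vs C: [7 vs 2, 2 vs 5, 3 vs 6] → B does not strictly dominate C (column Y: 2 ≤ 5)
  C vs A: [2 vs 2, 5 vs 1, 6 vs 7] → C does not strictly dominate A (column X: 2 ≤ 2)
  C vs B: [2 vs 7, 5 vs 2, 6 vs 3] → C does not strictly dominate B (column X: 2 ≤ 7)
No single strategy strictly dominates all others → no strictly dominant strategy.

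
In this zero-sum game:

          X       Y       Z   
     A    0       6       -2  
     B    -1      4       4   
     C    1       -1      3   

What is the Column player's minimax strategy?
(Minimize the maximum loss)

Column should play X, value = 1

Work:
Column player minimizes Row's maximum payoff:
Column X: max payoff to Row = 1
Column Y: max payoff to Row = 6
Column Z: max payoff to Row = 4
Minimum is 1, achieved by column X.
Minimax strategy: X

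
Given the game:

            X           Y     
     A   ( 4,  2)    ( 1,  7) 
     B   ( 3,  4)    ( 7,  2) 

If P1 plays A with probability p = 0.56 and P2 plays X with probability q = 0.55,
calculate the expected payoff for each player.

E[P1] = 3.596, E[P2] = 3.744

Work:
E[P1] = p·q·π₁(A,X) + p·(1-q)·π₁(A,Y) + (1-p)·q·π₁(B,X) + (1-p)·(1-q)·π₁(B,Y)
= 0.56·0.55·4 + 0.56·0.45·1 + 0.44·0.55·3 + 0.44·0.45·7
= 3.596

E[P2] = 3.744 (similar calculation)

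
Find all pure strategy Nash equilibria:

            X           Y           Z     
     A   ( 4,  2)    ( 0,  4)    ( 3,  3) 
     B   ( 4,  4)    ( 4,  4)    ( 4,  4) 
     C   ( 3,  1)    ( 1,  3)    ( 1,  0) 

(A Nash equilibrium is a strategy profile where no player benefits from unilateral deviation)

Nash equilibrium: (B, X), (B, Y), (B, Z)

Work:
Best responses:
  P1 vs X: payoffs [4, 4, 3] → best response A/B (payoff 4)
  P1 vs Y: payoffs [0, 4, 1] → best response B (payoff 4)
  P1 vs Z: payoffs [3, 4, 1] → best response B (payoff 4)
  P2 vs A: payoffs [2, 4, 3] → best response Y (payoff 4)
  P2 vs B: payoffs [4, 4, 4] → best response X/Y/Z (payoff 4)
  P2 vs C: payoffs [1, 3, 0] → best response Y (payoff 3)
Mutual best responses: (B,X), (B,Y), (B,Z) → Nash equilibria.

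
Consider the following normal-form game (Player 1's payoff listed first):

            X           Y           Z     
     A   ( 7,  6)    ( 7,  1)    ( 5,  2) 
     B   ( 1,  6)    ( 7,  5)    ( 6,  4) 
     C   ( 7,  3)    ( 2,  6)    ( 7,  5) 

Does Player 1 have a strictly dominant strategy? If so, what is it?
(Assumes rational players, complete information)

No strictly dominant strategy exists for Player 1

Work:
A strategy strictly dominates another if it gives a strictly higher payoff against every opponent action. Compare each pair of P1's strategies column-by-column:
  A vs B: [7 vs 1, 7 vs 7, 5 vs 6] → A does not strictly dominate B (column Y: 7 ≤ 7)
  A vs C: [7 vs 7, 7 vs 2, 5 vs 7] → A does not strictly dominate C (column X: 7 ≤ 7)
  B vs A: [1 vs 7, 7 vs 7, 6 vs 5] → B does not strictly dominate A (column X: 1 ≤ 7)
  B vs C: [1 vs 7, 7 vs 2, 6 vs 7] → B does not strictly dominate C (column X: 1 ≤ 7)
  C vs A: [7 vs 7, 2 vs 7, 7 vs 5] → C does not strictly dominate A (column X: 7 ≤ 7)
  C vs B: [7 vs 1, 2 vs 7, 7 vs 6] → C does not strictly dominate B (column Y: 2 ≤ 7)
No single strategy strictly dominates all others → no strictly dominant strategy.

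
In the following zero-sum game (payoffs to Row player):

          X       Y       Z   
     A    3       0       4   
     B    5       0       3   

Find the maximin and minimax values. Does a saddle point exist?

Maximin = 0, Minimax = 0, Saddle: True

Work:
Row minimums: [0, 0] → maximin = 0
Column maximums: [5, 0, 4] → minimax = 0
Saddle point exists! Game value = 0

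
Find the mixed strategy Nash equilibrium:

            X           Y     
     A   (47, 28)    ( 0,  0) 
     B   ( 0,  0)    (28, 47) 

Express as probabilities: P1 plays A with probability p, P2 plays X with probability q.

p = 0.6267, q = 0.3733

Work:
Find probabilities that make opponent indifferent:
P2 chooses q to make P1 indifferent between A and B
P1 chooses p to make P2 indifferent between X and Y
Mixed NE: P1 plays (A: 0.6267, B: 0.3733), P2 plays (X: 0.3733, Y: 0.6267)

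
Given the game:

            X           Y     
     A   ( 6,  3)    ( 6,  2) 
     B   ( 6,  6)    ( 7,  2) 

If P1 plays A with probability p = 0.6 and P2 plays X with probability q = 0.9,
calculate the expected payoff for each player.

E[P1] = 6.04, E[P2] = 3.98

Work:
E[P1] = p·q·π₁(A,X) + p·(1-q)·π₁(A,Y) + (1-p)·q·π₁(B,X) + (1-p)·(1-q)·π₁(B,Y)
= 0.6·0.9·6 + 0.6·0.1·6 + 0.4·0.9·6 + 0.4·0.1·7
= 6.04

E[P2] = 3.98 (similar calculation)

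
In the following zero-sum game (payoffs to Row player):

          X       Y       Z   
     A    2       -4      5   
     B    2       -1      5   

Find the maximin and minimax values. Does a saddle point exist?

Maximin = -1, Minimax = -1, Saddle: True

Work:
Row minimums: [-4, -1] → maximin = -1
Column maximums: [2, -1, 5] → minimax = -1
Saddle point exists! Game value = -1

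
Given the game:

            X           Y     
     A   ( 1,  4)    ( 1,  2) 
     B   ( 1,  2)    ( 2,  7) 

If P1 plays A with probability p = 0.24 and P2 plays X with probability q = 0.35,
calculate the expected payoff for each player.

E[P1] = 1.494, E[P2] = 4.638

Work:
E[P1] = p·q·π₁(A,X) + p·(1-q)·π₁(A,Y) + (1-p)·q·π₁(B,X) + (1-p)·(1-q)·π₁(B,Y)
= 0.24·0.35·1 + 0.24·0.65·1 + 0.76·0.35·1 + 0.76·0.65·2
= 1.494

E[P2] = 4.638 (similar calculation)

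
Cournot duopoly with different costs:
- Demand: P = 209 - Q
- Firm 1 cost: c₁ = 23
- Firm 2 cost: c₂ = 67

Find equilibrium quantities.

q₁* = 76.67, q₂* = 32.67

Work:
Reaction: q₁ = (209 - 23 - q₂)/2
Reaction: q₂ = (209 - 67 - q₁)/2
Solve simultaneously:
q₁* = (209 - 2×23 + 67)/3 = 76.67
q₂* = (209 - 2×67 + 23)/3 = 32.67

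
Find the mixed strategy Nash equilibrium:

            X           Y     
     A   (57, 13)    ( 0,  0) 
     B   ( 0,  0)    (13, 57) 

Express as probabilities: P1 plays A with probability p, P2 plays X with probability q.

p = 0.8143, q = 0.1857

Work:
Find probabilities that make opponent indifferent:
P2 chooses q to make P1 indifferent between A and B
P1 chooses p to make P2 indifferent between X and Y
Mixed NE: P1 plays (A: 0.8143, B: 0.1857), P2 plays (X: 0.1857, Y: 0.8143)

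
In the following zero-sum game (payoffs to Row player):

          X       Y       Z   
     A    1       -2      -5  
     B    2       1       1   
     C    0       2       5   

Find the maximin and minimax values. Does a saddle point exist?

Maximin = 1, Minimax = 2, Saddle: False

Work:
Row minimums: [-5, 1, 0] → maximin = 1
Column maximums: [2, 2, 5] → minimax = 2
No saddle point (maximin ≠ minimax). Mixed strategy needed.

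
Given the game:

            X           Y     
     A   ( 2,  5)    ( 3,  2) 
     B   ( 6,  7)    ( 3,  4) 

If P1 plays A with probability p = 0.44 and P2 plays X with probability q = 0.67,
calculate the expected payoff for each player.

E[P1] = 3.8308, E[P2] = 5.13

Work:
E[P1] = p·q·π₁(A,X) + p·(1-q)·π₁(A,Y) + (1-p)·q·π₁(B,X) + (1-p)·(1-q)·π₁(B,Y)
= 0.44·0.67·2 + 0.44·0.33·3 + 0.56·0.67·6 + 0.56·0.33·3
= 3.8308

E[P2] = 5.13 (similar calculation)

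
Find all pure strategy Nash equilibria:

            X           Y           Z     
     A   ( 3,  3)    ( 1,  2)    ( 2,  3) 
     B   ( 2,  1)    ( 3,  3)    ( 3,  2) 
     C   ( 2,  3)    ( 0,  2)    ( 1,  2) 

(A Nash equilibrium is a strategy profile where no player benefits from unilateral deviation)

Nash equilibrium: (A, X), (B, Y)

Work:
Best responses:
  P1 vs X: payoffs [3, 2, 2] → best response A (payoff 3)
  P1 vs Y: payoffs [1, 3, 0] → best response B (payoff 3)
  P1 vs Z: payoffs [2, 3, 1] → best response B (payoff 3)
  P2 vs A: payoffs [3, 2, 3] → best response X/Z (payoff 3)
  P2 vs B: payoffs [1, 3, 2] → best response Y (payoff 3)
  P2 vs C: payoffs [3, 2, 2] → best response X (payoff 3)
Mutual best responses: (A,X), (B,Y) → Nash equilibria.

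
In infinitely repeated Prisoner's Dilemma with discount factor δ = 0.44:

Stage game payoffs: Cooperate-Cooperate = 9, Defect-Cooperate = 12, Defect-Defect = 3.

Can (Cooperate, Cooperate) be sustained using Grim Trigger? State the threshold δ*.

δ* = 0.3333; since δ = 0.44 ≥ 0.3333, cooperation can be sustained

Work:
For Grim Trigger:
Cooperate forever: 9/(1-δ)
Defect then punished: 12 + 3·δ/(1-δ)
Need: 9/(1-δ) ≥ 12 + 3·δ/(1-δ)
Solving: δ ≥ (T-R)/(T-P) = (12-9)/(12-3) = 0.3333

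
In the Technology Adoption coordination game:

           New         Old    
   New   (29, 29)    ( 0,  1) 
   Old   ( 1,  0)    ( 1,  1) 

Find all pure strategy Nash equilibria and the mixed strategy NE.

Pure NE: (New, New) and (Old, Old); Mixed NE: p = 0.0345, q = 0.0345

Work:
Check pure NE:
(New, New): (29, 29) - no unilateral deviation beneficial
(Old, Old): (1, 1) - no unilateral deviation beneficial
Mixed NE: P1 plays New with p = 0.0345, P2 plays New with q = 0.0345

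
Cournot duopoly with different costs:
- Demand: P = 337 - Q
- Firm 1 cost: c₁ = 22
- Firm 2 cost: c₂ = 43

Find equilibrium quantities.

q₁* = 112.0, q₂* = 91.0

Work:
Reaction: q₁ = (337 - 22 - q₂)/2
Reaction: q₂ = (337 - 43 - q₁)/2
Solve simultaneously:
q₁* = (337 - 2×22 + 43)/3 = 112.0
q₂* = (337 - 2×43 + 22)/3 = 91.0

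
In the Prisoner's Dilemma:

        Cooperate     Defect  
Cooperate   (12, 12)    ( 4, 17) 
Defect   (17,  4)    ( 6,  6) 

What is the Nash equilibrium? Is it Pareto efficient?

(Defect, Defect) is NE; not Pareto efficient

Work:
Defect dominates Cooperate for both players:
If P2 cooperates: Defect (17) > Cooperate (12)
If P2 defects: Defect (6) > Cooperate (4)
NE: (Defect, Defect) with payoff (6, 6)
But (Cooperate, Cooperate) = (12, 12) Pareto dominates (6, 6)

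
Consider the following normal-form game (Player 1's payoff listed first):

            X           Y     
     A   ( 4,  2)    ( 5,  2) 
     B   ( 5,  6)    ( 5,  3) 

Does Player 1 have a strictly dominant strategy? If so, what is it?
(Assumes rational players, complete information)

No strictly dominant strategy exists for Player 1

Work:
A strategy strictly dominates another if it gives a strictly higher payoff against every opponent action. Compare each pair of P1's strategies column-by-column:
  A vs B: [4 vs 5, 5 vs 5] → A does not strictly dominate B (column X: 4 ≤ 5)
  B vs A: [5 vs 4, 5 vs 5] → B does not strictly dominate A (column Y: 5 ≤ 5)
No single strategy strictly dominates all others → no strictly dominant strategy.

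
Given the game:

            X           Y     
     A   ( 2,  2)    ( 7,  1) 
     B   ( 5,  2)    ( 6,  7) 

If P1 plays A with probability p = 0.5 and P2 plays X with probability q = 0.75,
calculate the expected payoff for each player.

E[P1] = 4.25, E[P2] = 2.5

Work:
E[P1] = p·q·π₁(A,X) + p·(1-q)·π₁(A,Y) + (1-p)·q·π₁(B,X) + (1-p)·(1-q)·π₁(B,Y)
= 0.5·0.75·2 + 0.5·0.25·7 + 0.5·0.75·5 + 0.5·0.25·6
= 4.25

E[P2] = 2.5 (similar calculation)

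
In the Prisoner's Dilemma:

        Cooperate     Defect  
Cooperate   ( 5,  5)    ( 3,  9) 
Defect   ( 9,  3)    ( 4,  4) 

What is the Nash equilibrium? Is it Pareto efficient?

(Defect, Defect) is NE; not Pareto efficient

Work:
Defect dominates Cooperate for both players:
If P2 cooperates: Defect (9) > Cooperate (5)
If P2 defects: Defect (4) > Cooperate (3)
NE: (Defect, Defect) with payoff (4, 4)
But (Cooperate, Cooperate) = (5, 5) Pareto dominates (4, 4)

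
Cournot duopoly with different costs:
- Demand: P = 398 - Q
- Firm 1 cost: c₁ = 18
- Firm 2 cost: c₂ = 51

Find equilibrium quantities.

q₁* = 137.67, q₂* = 104.67

Work:
Reaction: q₁ = (398 - 18 - q₂)/2
Reaction: q₂ = (398 - 51 - q₁)/2
Solve simultaneously:
q₁* = (398 - 2×18 + 51)/3 = 137.67
q₂* = (398 - 2×51 + 18)/3 = 104.67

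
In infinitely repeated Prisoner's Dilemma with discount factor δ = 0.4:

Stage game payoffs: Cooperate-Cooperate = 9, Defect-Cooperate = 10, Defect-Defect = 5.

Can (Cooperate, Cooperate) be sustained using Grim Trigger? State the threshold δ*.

δ* = 0.2; since δ = 0.4 ≥ 0.2, cooperation can be sustained

Work:
For Grim Trigger:
Cooperate forever: 9/(1-δ)
Defect then punished: 10 + 5·δ/(1-δ)
Need: 9/(1-δ) ≥ 10 + 5·δ/(1-δ)
Solving: δ ≥ (T-R)/(T-P) = (10-9)/(10-5) = 0.2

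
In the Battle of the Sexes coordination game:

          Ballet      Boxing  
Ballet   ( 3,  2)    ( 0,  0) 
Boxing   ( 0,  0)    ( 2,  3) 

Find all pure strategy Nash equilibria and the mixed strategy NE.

Pure NE: (Ballet, Ballet) and (Boxing, Boxing); Mixed NE: p = 0.6, q = 0.4

Work:
Check pure NE:
(Ballet, Ballet): (3, 2) - no unilateral deviation beneficial
(Boxing, Boxing): (2, 3) - no unilateral deviation beneficial
Mixed NE: P1 plays Ballet with p = 0.6, P2 plays Ballet with q = 0.4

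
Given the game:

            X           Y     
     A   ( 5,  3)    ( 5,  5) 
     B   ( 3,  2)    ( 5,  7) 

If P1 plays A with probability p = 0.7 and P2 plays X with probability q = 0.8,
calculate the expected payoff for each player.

E[P1] = 4.52, E[P2] = 3.28

Work:
E[P1] = p·q·π₁(A,X) + p·(1-q)·π₁(A,Y) + (1-p)·q·π₁(B,X) + (1-p)·(1-q)·π₁(B,Y)
= 0.7·0.8·5 + 0.7·0.2·5 + 0.3·0.8·3 + 0.3·0.2·5
= 4.52

E[P2] = 3.28 (similar calculation)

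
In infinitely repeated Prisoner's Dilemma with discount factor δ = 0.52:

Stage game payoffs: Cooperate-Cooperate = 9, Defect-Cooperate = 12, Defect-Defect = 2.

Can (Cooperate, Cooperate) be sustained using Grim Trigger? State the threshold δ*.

δ* = 0.3; since δ = 0.52 ≥ 0.3, cooperation can be sustained

Work:
For Grim Trigger:
Cooperate forever: 9/(1-δ)
Defect then punished: 12 + 2·δ/(1-δ)
Need: 9/(1-δ) ≥ 12 + 2·δ/(1-δ)
Solving: δ ≥ (T-R)/(T-P) = (12-9)/(12-2) = 0.3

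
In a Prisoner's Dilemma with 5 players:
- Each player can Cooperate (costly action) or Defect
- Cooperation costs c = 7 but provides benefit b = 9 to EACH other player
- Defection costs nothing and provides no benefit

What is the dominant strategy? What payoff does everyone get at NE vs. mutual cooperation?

Dominant: Defect; NE payoff = 0; Coop payoff = 29

Work:
Defect dominates (saves cost c = 7, benefit to others is external)
NE: All defect → everyone gets 0
If all cooperate: each receives (4)×9 - 7 = 29
Social dilemma: 29 > 0 but NE gives 0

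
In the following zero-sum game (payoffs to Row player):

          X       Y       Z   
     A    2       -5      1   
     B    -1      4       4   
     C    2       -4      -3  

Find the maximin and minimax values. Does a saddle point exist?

Maximin = -1, Minimax = 2, Saddle: False

Work:
Row minimums: [-5, -1, -4] → maximin = -1
Column maximums: [2, 4, 4] → minimax = 2
No saddle point (maximin ≠ minimax). Mixed strategy needed.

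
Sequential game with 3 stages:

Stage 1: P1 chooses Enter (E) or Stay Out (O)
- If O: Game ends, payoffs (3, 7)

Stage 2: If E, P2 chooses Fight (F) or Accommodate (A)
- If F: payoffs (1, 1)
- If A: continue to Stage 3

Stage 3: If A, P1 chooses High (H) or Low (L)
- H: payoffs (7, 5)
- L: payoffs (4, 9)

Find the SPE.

SPE: (E, A, H); Outcome (7, 5)

Work:
Stage 3: P1 chooses H (7 vs 4)
Stage 2: P2: F->1, A->5 (anticipating H). Choose A
Stage 1: P1: O->3, E->7 (anticipating A, H). Choose E
SPE path: E -> A -> H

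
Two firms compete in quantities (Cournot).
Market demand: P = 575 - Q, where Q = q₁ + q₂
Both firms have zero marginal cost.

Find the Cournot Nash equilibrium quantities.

q₁* = q₂* = 191.67; P* = 191.67

Work:
Profit: π_i = P·q_i = (a - q_i - q_j)·q_i
FOC: ∂π_i/∂q_i = a - 2q_i - q_j = 0
Reaction function: q_i = (575 - q_j)/2
Symmetry: q* = 575/3 = 191.67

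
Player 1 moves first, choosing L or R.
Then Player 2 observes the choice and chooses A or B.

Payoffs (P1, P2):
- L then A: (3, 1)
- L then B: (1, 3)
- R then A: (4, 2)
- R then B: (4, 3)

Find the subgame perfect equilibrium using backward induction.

P1 plays R, P2 plays B after L and B after R; Payoff (4, 3)

Work:
Backward induction:
After L: P2 chooses B → P1 gets 1
After R: P2 chooses B → P1 gets 4
P1 chooses R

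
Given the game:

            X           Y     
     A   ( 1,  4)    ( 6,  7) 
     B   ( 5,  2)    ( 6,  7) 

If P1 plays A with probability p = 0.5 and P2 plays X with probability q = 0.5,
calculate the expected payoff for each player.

E[P1] = 4.5, E[P2] = 5.0

Work:
E[P1] = p·q·π₁(A,X) + p·(1-q)·π₁(A,Y) + (1-p)·q·π₁(B,X) + (1-p)·(1-q)·π₁(B,Y)
= 0.5·0.5·1 + 0.5·0.5·6 + 0.5·0.5·5 + 0.5·0.5·6
= 4.5

E[P2] = 5.0 (similar calculation)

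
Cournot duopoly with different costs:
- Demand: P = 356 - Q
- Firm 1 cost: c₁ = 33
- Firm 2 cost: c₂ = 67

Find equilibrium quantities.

q₁* = 119.0, q₂* = 85.0

Work:
Reaction: q₁ = (356 - 33 - q₂)/2
Reaction: q₂ = (356 - 67 - q₁)/2
Solve simultaneously:
q₁* = (356 - 2×33 + 67)/3 = 119.0
q₂* = (356 - 2×67 + 33)/3 = 85.0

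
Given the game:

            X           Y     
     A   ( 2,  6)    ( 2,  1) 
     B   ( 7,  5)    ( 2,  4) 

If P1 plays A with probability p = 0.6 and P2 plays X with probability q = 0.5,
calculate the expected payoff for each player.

E[P1] = 3.0, E[P2] = 3.9

Work:
E[P1] = p·q·π₁(A,X) + p·(1-q)·π₁(A,Y) + (1-p)·q·π₁(B,X) + (1-p)·(1-q)·π₁(B,Y)
= 0.6·0.5·2 + 0.6·0.5·2 + 0.4·0.5·7 + 0.4·0.5·2
= 3.0

E[P2] = 3.9 (similar calculation)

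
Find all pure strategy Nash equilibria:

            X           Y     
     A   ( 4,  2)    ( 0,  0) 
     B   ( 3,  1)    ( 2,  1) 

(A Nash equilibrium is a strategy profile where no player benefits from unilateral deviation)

Nash equilibrium: (A, X), (B, Y)

Work:
Best responses:
  P1 vs X: payoffs [4, 3] → best response A (payoff 4)
  P1 vs Y: payoffs [0, 2] → best response B (payoff 2)
  P2 vs A: payoffs [2, 0] → best response X (payoff 2)
  P2 vs B: payoffs [1, 1] → best response X/Y (payoff 1)
Mutual best responses: (A,X), (B,Y) → Nash equilibria.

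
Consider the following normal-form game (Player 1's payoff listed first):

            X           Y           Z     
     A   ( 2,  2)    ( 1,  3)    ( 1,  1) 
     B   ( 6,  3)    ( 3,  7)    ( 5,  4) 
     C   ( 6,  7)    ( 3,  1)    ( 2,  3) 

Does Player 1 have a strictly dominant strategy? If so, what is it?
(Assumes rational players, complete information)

No strictly dominant strategy exists for Player 1

Work:
A strategy strictly dominates another if it gives a strictly higher payoff against every opponent action. Compare each pair of P1's strategies column-by-column:
  A vs B: [2 vs 6, 1 vs 3, 1 vs 5] → A does not strictly dominate B (column X: 2 ≤ 6)
  A vs C: [2 vs 6, 1 vs 3, 1 vs 2] → A does not strictly dominate C (column X: 2 ≤ 6)
  B vs A: [6 vs 2, 3 vs 1, 5 vs 1] → B strictly dominates A
  B vs C: [6 vs 6, 3 vs 3, 5 vs 2] → B does not strictly dominate C (column X: 6 ≤ 6)
  C vs A: [6 vs 2, 3 vs 1, 2 vs 1] → C strictly dominates A
  C vs B: [6 vs 6, 3 vs 3, 2 vs 5] → C does not strictly dominate B (column X: 6 ≤ 6)
No single strategy strictly dominates all others → no strictly dominant strategy.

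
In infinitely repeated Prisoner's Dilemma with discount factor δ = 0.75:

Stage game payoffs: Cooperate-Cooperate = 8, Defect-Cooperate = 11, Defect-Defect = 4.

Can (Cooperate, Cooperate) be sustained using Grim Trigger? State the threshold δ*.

δ* = 0.4286; since δ = 0.75 ≥ 0.4286, cooperation can be sustained

Work:
For Grim Trigger:
Cooperate forever: 8/(1-δ)
Defect then punished: 11 + 4·δ/(1-δ)
Need: 8/(1-δ) ≥ 11 + 4·δ/(1-δ)
Solving: δ ≥ (T-R)/(T-P) = (11-8)/(11-4) = 0.4286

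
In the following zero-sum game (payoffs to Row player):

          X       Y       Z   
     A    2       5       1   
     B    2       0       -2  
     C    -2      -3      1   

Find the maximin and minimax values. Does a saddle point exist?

Maximin = 1, Minimax = 1, Saddle: True

Work:
Row minimums: [1, -2, -3] → maximin = 1
Column maximums: [2, 5, 1] → minimax = 1
Saddle point exists! Game value = 1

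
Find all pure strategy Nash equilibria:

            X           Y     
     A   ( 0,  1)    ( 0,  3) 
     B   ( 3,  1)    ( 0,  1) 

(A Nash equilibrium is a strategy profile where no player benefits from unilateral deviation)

Nash equilibrium: (A, Y), (B, X), (B, Y)

Work:
Best responses:
  P1 vs X: payoffs [0, 3] → best response B (payoff 3)
  P1 vs Y: payoffs [0, 0] → best response A/B (payoff 0)
  P2 vs A: payoffs [1, 3] → best response Y (payoff 3)
  P2 vs B: payoffs [1, 1] → best response X/Y (payoff 1)
Mutual best responses: (A,Y), (B,X), (B,Y) → Nash equilibria.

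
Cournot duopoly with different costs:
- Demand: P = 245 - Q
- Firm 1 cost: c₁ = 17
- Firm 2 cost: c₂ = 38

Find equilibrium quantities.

q₁* = 83.0, q₂* = 62.0

Work:
Reaction: q₁ = (245 - 17 - q₂)/2
Reaction: q₂ = (245 - 38 - q₁)/2
Solve simultaneously:
q₁* = (245 - 2×17 + 38)/3 = 83.0
q₂* = (245 - 2×38 + 17)/3 = 62.0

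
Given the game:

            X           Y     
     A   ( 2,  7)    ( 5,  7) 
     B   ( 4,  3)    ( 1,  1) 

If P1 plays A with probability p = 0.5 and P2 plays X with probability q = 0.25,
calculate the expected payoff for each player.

E[P1] = 3.0, E[P2] = 4.25

Work:
E[P1] = p·q·π₁(A,X) + p·(1-q)·π₁(A,Y) + (1-p)·q·π₁(B,X) + (1-p)·(1-q)·π₁(B,Y)
= 0.5·0.25·2 + 0.5·0.75·5 + 0.5·0.25·4 + 0.5·0.75·1
= 3.0

E[P2] = 4.25 (similar calculation)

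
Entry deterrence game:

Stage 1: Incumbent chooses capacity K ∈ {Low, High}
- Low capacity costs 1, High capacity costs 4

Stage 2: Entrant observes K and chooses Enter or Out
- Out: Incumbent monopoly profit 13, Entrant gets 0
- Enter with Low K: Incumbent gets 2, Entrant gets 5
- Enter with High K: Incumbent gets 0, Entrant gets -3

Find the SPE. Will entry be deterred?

SPE: (High, Enter|Low, Out|High); Entry deterred. Incumbent net profit = 9

Work:
After Low K: Entrant enters (5 > 0)
After High K: Entrant stays out (-3 < 0)
Incumbent: Low → 2−1=1, High → 13−4=9
Incumbent chooses High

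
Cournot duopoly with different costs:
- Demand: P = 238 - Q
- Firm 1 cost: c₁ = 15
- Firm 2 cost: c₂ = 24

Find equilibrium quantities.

q₁* = 77.33, q₂* = 68.33

Work:
Reaction: q₁ = (238 - 15 - q₂)/2
Reaction: q₂ = (238 - 24 - q₁)/2
Solve simultaneously:
q₁* = (238 - 2×15 + 24)/3 = 77.33
q₂* = (238 - 2×24 + 15)/3 = 68.33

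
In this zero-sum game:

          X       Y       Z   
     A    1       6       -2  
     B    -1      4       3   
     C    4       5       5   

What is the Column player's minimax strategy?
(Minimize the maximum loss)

Column should play X, value = 4

Work:
Column player minimizes Row's maximum payoff:
Column X: max payoff to Row = 4
Column Y: max payoff to Row = 6
Column Z: max payoff to Row = 5
Minimum is 4, achieved by column X.
Minimax strategy: X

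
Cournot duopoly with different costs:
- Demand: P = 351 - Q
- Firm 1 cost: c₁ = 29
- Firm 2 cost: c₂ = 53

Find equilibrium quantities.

q₁* = 115.33, q₂* = 91.33

Work:
Reaction: q₁ = (351 - 29 - q₂)/2
Reaction: q₂ = (351 - 53 - q₁)/2
Solve simultaneously:
q₁* = (351 - 2×29 + 53)/3 = 115.33
q₂* = (351 - 2×53 + 29)/3 = 91.33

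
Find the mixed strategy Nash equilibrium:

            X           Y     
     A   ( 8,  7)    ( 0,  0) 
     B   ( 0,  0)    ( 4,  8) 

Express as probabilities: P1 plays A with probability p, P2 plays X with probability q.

p = 0.5333, q = 0.3333

Work:
Find probabilities that make opponent indifferent:
P2 chooses q to make P1 indifferent between A and B
P1 chooses p to make P2 indifferent between X and Y
Mixed NE: P1 plays (A: 0.5333, B: 0.4667), P2 plays (X: 0.3333, Y: 0.6667)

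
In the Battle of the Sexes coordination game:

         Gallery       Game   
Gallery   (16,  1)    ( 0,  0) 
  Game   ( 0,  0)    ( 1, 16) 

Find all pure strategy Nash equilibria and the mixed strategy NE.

Pure NE: (Gallery, Gallery) and (Game, Game); Mixed NE: p = 0.9412, q = 0.0588

Work:
Check pure NE:
(Gallery, Gallery): (16, 1) - no unilateral deviation beneficial
(Game, Game): (1, 16) - no unilateral deviation beneficial
Mixed NE: P1 plays Gallery with p = 0.9412, P2 plays Gallery with q = 0.0588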